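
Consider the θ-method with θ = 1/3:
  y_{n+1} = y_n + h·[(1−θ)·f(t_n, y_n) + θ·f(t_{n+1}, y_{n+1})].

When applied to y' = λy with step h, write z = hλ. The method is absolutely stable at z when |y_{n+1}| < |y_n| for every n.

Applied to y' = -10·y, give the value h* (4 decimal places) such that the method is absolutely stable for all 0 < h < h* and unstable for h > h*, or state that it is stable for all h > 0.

Test eqn y'=λy, z=hλ:
  y_{n+1} = y_n + z·[2/3·y_n + 1/3·y_{n+1}] ⇒ (1 − 1/3z)y_{n+1} = (1 + 2/3z)y_n
  Hence R(z) = (1 + 2/3z)/(1 − 1/3z).

Boundary: |R(x)|=1, x<0.
x=-1.09: |R|=0.2005
R=−1: 1+2/3x = −1+1/3x ⇒ -1/3x=2 ⇒ x=2/(-1/3)=-6.0000
Confirm numerically:
  x=-5.874: |R|=0.98580 <1
  x=-5.522: |R|=0.94391 <1
  x=-5.444: |R|=0.93415 <1
  x=-4.054: |R|=0.72413 <1
  x=-6.499: |R|=1.05253 >1
  x=-6.476: |R|=1.05023 >1
  x=-6.333: |R|=1.03568 >1
Stable set (-6.0000, 0).

(-6.0000,0); λ=-10 ⇒ h* = (6)/10 = 0.6000.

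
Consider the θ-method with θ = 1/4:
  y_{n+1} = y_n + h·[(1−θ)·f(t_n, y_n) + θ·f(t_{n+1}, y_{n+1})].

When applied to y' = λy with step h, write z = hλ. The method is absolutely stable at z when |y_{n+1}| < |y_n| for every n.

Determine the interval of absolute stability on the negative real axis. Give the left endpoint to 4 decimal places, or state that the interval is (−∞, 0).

On y'=λy, z=hλ:
  y_{n+1} = y_n + z·[3/4·y_n + 1/4·y_{n+1}] ⇒ (1 − 1/4z)y_{n+1} = (1 + 3/4z)y_n
  Hence R(z) = (1 + 3/4z)/(1 − 1/4z).

Need |R(x)|<1, x<0.
x=-1.17: |R|=0.0948
R=−1: 1+3/4x = −1+1/4x ⇒ -1/2x=2 ⇒ x=2/(-1/2)=-4.0000
Confirm numerically:
  x=-3.794: |R|=0.94714 <1
  x=-3.191: |R|=0.77500 <1
  x=-1.983: |R|=0.32576 <1
  x=-1.632: |R|=0.15909 <1
  x=-4.598: |R|=1.13910 >1
  x=-4.344: |R|=1.08245 >1
  x=-4.299: |R|=1.07206 >1
Interval (-4.0000, 0).

z∈(-4.0000,0).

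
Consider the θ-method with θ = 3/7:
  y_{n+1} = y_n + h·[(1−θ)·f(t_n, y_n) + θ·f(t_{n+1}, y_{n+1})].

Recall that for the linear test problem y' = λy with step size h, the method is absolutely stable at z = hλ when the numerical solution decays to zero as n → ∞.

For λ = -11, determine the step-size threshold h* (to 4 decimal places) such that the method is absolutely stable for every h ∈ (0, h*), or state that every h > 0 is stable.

Test eqn y'=λy, z=hλ:
  y_{n+1} = y_n + z·[4/7·y_n + 3/7·y_{n+1}] ⇒ (1 − 3/7z)y_{n+1} = (1 + 4/7z)y_n
  Hence R(z) = (1 + 4/7z)/(1 − 3/7z).

Solve |R(x)|<1 on ℝ⁻.
x=-1.11: |R|=0.2478
R=−1: 1+4/7x = −1+3/7x ⇒ -1/7x=2 ⇒ x=2/(-1/7)=-14.0000
Confirm numerically:
  x=-13.527: |R|=0.99006 <1
  x=-9.273: |R|=0.86424 <1
  x=-6.972: |R|=0.74824 <1
  x=-5.900: |R|=0.67206 <1
  x=-14.462: |R|=1.00917 >1
  x=-14.415: |R|=1.00826 >1
  x=-14.073: |R|=1.00148 >1
Interval (-14.0000, 0).

(-14.0000,0); λ=-11 ⇒ h* = (14)/11 = 1.2727.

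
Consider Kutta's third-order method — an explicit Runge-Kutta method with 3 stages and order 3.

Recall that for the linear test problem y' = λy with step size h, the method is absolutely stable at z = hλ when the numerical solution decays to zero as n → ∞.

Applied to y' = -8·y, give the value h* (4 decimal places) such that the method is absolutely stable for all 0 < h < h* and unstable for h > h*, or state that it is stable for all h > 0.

With y'=λy (z=hλ):
  order 3, 3-stage ⇒ R(z)=1+z+z^2/2+z^3/6
  (e.g. R(-1.24)=0.21103, |R|=0.21103)

Boundary: |R(x)|=1, x<0.
x=-1.24: |R|=0.2110
|R(-2.03)|=0.3638 |R(-1.22)|=0.2216 |R(-0.84)|=0.4140
Bisect:
  x_lo=-3.3328 |R|=2.9488  x_hi=-0.2144 |R|=0.8070
  mid=-1.77357 |R|=0.13060 →hi
  mid=-2.55317 |R|=1.06771 →lo
  mid=-2.16337 |R|=0.51077 →hi
  mid=-2.35827 |R|=0.76344 →hi
  mid=-2.45572 |R|=0.90867 →hi
  mid=-2.50444 |R|=0.98640 →hi
  mid=-2.52881 |R|=1.02660 →lo
  mid=-2.51663 |R|=1.00639 →lo
  mid=-2.51053 |R|=0.99637 →hi
  mid=-2.51358 |R|=1.00137 →lo
  ...
  [-2.51282,-2.51263] ⇒ x*=-2.5127
So |R|<1 on (-2.5127, 0).

(-2.5127,0); λ=-8 ⇒ h* = 0.3141.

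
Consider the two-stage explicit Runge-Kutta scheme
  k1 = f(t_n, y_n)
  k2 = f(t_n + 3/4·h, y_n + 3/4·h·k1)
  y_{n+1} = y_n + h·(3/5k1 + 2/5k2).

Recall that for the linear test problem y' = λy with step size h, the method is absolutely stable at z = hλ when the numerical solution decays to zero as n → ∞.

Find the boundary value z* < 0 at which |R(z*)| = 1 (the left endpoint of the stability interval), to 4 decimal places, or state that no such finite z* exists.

On y'=λy, z=hλ:
  k1=λy_n ⇒ h·k1=z·y_n;  k2=λ(1+3/4z)y_n ⇒ h·k2=z(1+3/4z)y_n
  y_{n+1}/y_n = 1 + 3/5z + 2/5z(1+3/4z) = 1 + z + 3/10z²
  Hence R(z) = 1 + z + 3/10z².

Boundary: |R(x)|=1, x<0.
x=-1.51: |R|=0.1740
R=1: x+3/10x²=0 ⇒ x=−10/3=-3.3333; min R=1−1/(4·3/10)=0.1667>−1
Confirm numerically:
  x=-3.013: |R|=0.71045 <1
  x=-2.779: |R|=0.53785 <1
  x=-1.926: |R|=0.18684 <1
  x=-3.704: |R|=1.41188 >1
  x=-3.597: |R|=1.28452 >1
  x=-3.390: |R|=1.05763 >1
Stable set (-3.3333, 0).

z* = -3.3333.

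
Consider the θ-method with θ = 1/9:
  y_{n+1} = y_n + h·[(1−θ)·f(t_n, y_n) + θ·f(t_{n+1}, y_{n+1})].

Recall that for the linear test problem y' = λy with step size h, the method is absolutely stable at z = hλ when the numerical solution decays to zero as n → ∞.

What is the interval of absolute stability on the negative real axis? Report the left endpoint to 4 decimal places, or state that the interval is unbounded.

(-2.5714, 0).

Test eqn y'=λy, z=hλ:
  y_{n+1} = y_n + z·[8/9·y_n + 1/9·y_{n+1}] ⇒ (1 − 1/9z)y_{n+1} = (1 + 8/9z)y_n
  so R(z) = (1 + 8/9z)/(1 − 1/9z).

Need |R(x)|<1, x<0.
x=-0.79: |R|=0.2737
R=−1: 1+8/9x = −1+1/9x ⇒ -7/9x=2 ⇒ x=2/(-7/9)=-2.5714
Confirm numerically:
  x=-2.196: |R|=0.76527 <1
  x=-1.736: |R|=0.45529 <1
  x=-1.283: |R|=0.12292 <1
  x=-2.910: |R|=1.19899 >1
  x=-2.842: |R|=1.15994 >1
So |R|<1 on (-2.5714, 0).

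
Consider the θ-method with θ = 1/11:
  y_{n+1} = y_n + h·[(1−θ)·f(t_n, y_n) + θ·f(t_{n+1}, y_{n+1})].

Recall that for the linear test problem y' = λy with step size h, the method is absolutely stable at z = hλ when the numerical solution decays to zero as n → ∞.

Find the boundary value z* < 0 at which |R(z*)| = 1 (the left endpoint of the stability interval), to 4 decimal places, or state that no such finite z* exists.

z* = -2.4444.

With y'=λy (z=hλ):
  y_{n+1} = y_n + z·[10/11·y_n + 1/11·y_{n+1}] ⇒ (1 − 1/11z)y_{n+1} = (1 + 10/11z)y_n
  ⇒ R(z) = (1 + 10/11z)/(1 − 1/11z).

Solve |R(x)|<1 on ℝ⁻.
x=-1.19: |R|=0.0738
R=−1: 1+10/11x = −1+1/11x ⇒ -9/11x=2 ⇒ x=2/(-9/11)=-2.4444
Confirm numerically:
  x=-1.702: |R|=0.47394 <1
  x=-1.204: |R|=0.08522 <1
  x=-1.023: |R|=0.06404 <1
  x=-2.708: |R|=1.17304 >1
  x=-2.495: |R|=1.03372 >1
Stable set (-2.4444, 0).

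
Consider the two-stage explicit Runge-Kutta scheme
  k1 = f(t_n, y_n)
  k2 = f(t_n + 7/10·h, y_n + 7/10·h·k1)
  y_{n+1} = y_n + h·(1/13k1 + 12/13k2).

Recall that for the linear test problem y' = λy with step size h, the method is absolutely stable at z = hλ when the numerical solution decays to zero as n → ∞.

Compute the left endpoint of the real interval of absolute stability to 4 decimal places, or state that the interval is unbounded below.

On y'=λy, z=hλ:
  k1=λy_n ⇒ h·k1=z·y_n;  k2=λ(1+7/10z)y_n ⇒ h·k2=z(1+7/10z)y_n
  y_{n+1}/y_n = 1 + 1/13z + 12/13z(1+7/10z) = 1 + z + 42/65z²
  ⇒ R(z) = 1 + z + 42/65z².

Find x<0 with |R(x)|<1.
x=-0.82: |R|=0.6145
R=1: x+42/65x²=0 ⇒ x=−65/42=-1.5476; min R=1−1/(4·42/65)=0.6131>−1
Confirm numerically:
  x=-1.198: |R|=0.72936 <1
  x=-0.934: |R|=0.62968 <1
  x=-0.782: |R|=0.61314 <1
  x=-0.768: |R|=0.61312 <1
  x=-1.597: |R|=1.05096 >1
  x=-1.583: |R|=1.03619 >1
Interval (-1.5476, 0).

z* = -1.5476.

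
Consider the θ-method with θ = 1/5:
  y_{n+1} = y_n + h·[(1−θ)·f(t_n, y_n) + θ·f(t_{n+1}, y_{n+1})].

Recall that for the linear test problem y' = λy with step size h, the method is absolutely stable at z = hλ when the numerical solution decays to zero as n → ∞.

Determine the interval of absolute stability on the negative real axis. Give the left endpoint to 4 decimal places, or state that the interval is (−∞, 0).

(-3.3333, 0).

Set f=λy, z=hλ:
  y_{n+1} = y_n + z·[4/5·y_n + 1/5·y_{n+1}] ⇒ (1 − 1/5z)y_{n+1} = (1 + 4/5z)y_n
  R(z) = (1 + 4/5z)/(1 − 1/5z).

Solve |R(x)|<1 on ℝ⁻.
x=-1.49: |R|=0.1479
R=−1: 1+4/5x = −1+1/5x ⇒ -3/5x=2 ⇒ x=2/(-3/5)=-3.3333
Confirm numerically:
  x=-2.899: |R|=0.83504 <1
  x=-2.172: |R|=0.51422 <1
  x=-1.751: |R|=0.29684 <1
  x=-1.379: |R|=0.08089 <1
  x=-3.808: |R|=1.16167 >1
  x=-3.720: |R|=1.13303 >1
  x=-3.473: |R|=1.04945 >1
Interval (-3.3333, 0).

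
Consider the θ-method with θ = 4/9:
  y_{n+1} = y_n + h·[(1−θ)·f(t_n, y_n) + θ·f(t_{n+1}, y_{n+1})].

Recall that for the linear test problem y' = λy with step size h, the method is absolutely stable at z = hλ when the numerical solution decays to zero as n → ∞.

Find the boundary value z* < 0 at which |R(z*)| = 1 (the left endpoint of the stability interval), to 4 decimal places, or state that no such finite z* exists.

Test eqn y'=λy, z=hλ:
  y_{n+1} = y_n + z·[5/9·y_n + 4/9·y_{n+1}] ⇒ (1 − 4/9z)y_{n+1} = (1 + 5/9z)y_n
  so R(z) = (1 + 5/9z)/(1 − 4/9z).

Need |R(x)|<1, x<0.
x=-1.39: |R|=0.1408
R=−1: 1+5/9x = −1+4/9x ⇒ -1/9x=2 ⇒ x=2/(-1/9)=-18.0000
Confirm numerically:
  x=-9.084: |R|=0.80334 <1
  x=-8.847: |R|=0.79380 <1
  x=-7.541: |R|=0.73294 <1
  x=-18.561: |R|=1.00674 >1
  x=-18.200: |R|=1.00244 >1
  x=-18.100: |R|=1.00123 >1
Interval (-18.0000, 0).

left endpoint -18.0000.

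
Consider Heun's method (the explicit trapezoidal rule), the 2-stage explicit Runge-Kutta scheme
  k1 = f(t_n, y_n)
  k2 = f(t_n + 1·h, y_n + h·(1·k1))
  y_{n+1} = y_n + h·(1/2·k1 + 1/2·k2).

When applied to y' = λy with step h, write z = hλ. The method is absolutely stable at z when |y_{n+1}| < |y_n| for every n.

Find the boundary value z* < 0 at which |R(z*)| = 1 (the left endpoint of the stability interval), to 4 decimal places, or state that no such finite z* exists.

z* = -2.0000.

Test eqn y'=λy, z=hλ:
  order 2, 2-stage ⇒ R(z)=1+z+z^2/2
  (e.g. R(-1.59)=0.67405, |R|=0.67405)

Boundary: |R(x)|=1, x<0.
x=-1.59: |R|=0.6741
|R(-1.62)|=0.6922 |R(-1.04)|=0.5008 |R(-0.53)|=0.6104
Bisect:
  x_lo=-2.6754 |R|=1.9035  x_hi=-0.3868 |R|=0.6880
  mid=-1.53109 |R|=0.64103 →hi
  mid=-2.10324 |R|=1.10857 →lo
  mid=-1.81717 |R|=0.83388 →hi
  mid=-1.96020 |R|=0.96100 →hi
  mid=-2.03172 |R|=1.03223 →lo
  mid=-1.99596 |R|=0.99597 →hi
  mid=-2.01384 |R|=1.01394 →lo
  mid=-2.00490 |R|=1.00492 →lo
  mid=-2.00043 |R|=1.00043 →lo
  ...
  [-2.00002,-1.99988] ⇒ x*=-2.0000
So |R|<1 on (-2.0000, 0).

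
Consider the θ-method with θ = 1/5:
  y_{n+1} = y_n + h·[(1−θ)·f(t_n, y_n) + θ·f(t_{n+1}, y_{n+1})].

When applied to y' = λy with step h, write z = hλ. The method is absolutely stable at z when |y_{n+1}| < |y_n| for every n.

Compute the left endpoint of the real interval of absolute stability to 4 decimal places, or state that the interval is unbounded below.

z* = -3.3333.

Set f=λy, z=hλ:
  y_{n+1} = y_n + z·[4/5·y_n + 1/5·y_{n+1}] ⇒ (1 − 1/5z)y_{n+1} = (1 + 4/5z)y_n
  R(z) = (1 + 4/5z)/(1 − 1/5z).

Solve |R(x)|<1 on ℝ⁻.
x=-0.71: |R|=0.3783
R=−1: 1+4/5x = −1+1/5x ⇒ -3/5x=2 ⇒ x=2/(-3/5)=-3.3333
Confirm numerically:
  x=-3.181: |R|=0.94414 <1
  x=-2.764: |R|=0.78001 <1
  x=-1.383: |R|=0.08335 <1
  x=-3.744: |R|=1.14090 >1
  x=-3.704: |R|=1.12776 >1
Stable set (-3.3333, 0).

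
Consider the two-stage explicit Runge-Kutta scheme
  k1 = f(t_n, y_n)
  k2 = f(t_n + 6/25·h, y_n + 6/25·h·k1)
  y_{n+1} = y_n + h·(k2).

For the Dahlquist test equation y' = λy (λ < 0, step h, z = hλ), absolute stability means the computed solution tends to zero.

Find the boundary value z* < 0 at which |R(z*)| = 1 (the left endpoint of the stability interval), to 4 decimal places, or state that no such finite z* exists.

Test eqn y'=λy, z=hλ:
  k1=λy_n ⇒ h·k1=z·y_n;  k2=λ(1+6/25z)y_n ⇒ h·k2=z(1+6/25z)y_n
  y_{n+1}/y_n = 1 + z(1+6/25z) = 1 + z + 6/25z²
  R(z) = 1 + z + 6/25z².

Solve |R(x)|<1 on ℝ⁻.
x=-1.37: |R|=0.0805
R=1: x+6/25x²=0 ⇒ x=−25/6=-4.1667; min R=1−1/(4·6/25)=-0.0417>−1
Confirm numerically:
  x=-4.046: |R|=0.88283 <1
  x=-3.844: |R|=0.70232 <1
  x=-3.402: |R|=0.37566 <1
  x=-4.426: |R|=1.27547 >1
  x=-4.196: |R|=1.02954 >1
Interval (-4.1667, 0).

z* = -4.1667.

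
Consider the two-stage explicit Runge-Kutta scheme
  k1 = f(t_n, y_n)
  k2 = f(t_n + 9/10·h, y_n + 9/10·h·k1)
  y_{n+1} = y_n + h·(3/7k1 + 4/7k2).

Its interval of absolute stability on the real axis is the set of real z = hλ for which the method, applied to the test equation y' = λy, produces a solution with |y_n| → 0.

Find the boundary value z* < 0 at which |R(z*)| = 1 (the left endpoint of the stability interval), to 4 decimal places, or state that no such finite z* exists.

left endpoint -1.9444.

Test eqn y'=λy, z=hλ:
  k1=λy_n ⇒ h·k1=z·y_n;  k2=λ(1+9/10z)y_n ⇒ h·k2=z(1+9/10z)y_n
  y_{n+1}/y_n = 1 + 3/7z + 4/7z(1+9/10z) = 1 + z + 18/35z²
  so R(z) = 1 + z + 18/35z².

Boundary: |R(x)|=1, x<0.
x=-1.49: |R|=0.6518
R=1: x+18/35x²=0 ⇒ x=−35/18=-1.9444; min R=1−1/(4·18/35)=0.5139>−1
Confirm numerically:
  x=-1.765: |R|=0.83712 <1
  x=-1.745: |R|=0.82101 <1
  x=-0.999: |R|=0.51426 <1
  x=-0.953: |R|=0.51408 <1
  x=-2.459: |R|=1.65072 >1
  x=-2.297: |R|=1.41648 >1
  x=-2.022: |R|=1.08065 >1
Stable set (-1.9444, 0).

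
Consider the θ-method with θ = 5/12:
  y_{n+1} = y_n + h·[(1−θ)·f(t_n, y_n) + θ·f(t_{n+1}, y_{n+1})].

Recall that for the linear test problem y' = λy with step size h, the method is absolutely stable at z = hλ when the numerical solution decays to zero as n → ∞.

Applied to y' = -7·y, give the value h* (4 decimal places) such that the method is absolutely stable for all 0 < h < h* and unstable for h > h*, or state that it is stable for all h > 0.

(-12.0000,0); λ=-7 ⇒ h* = (12)/7 = 1.7143.

Set f=λy, z=hλ:
  y_{n+1} = y_n + z·[7/12·y_n + 5/12·y_{n+1}] ⇒ (1 − 5/12z)y_{n+1} = (1 + 7/12z)y_n
  so R(z) = (1 + 7/12z)/(1 − 5/12z).

Boundary: |R(x)|=1, x<0.
x=-0.46: |R|=0.6140
R=−1: 1+7/12x = −1+5/12x ⇒ -1/6x=2 ⇒ x=2/(-1/6)=-12.0000
Confirm numerically:
  x=-7.792: |R|=0.83485 <1
  x=-7.211: |R|=0.80069 <1
  x=-6.866: |R|=0.77837 <1
  x=-6.435: |R|=0.74805 <1
  x=-12.255: |R|=1.00696 >1
  x=-12.146: |R|=1.00401 >1
  x=-12.142: |R|=1.00391 >1
Interval (-12.0000, 0).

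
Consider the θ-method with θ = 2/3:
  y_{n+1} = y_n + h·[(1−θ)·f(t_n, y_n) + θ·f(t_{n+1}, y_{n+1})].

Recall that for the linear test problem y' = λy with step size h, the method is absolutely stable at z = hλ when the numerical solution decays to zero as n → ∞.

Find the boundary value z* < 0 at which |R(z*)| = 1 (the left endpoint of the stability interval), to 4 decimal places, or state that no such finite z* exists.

(−∞, 0) — no finite endpoint.

On y'=λy, z=hλ:
  y_{n+1} = y_n + z·[1/3·y_n + 2/3·y_{n+1}] ⇒ (1 − 2/3z)y_{n+1} = (1 + 1/3z)y_n
  Hence R(z) = (1 + 1/3z)/(1 − 2/3z).

Find x<0 with |R(x)|<1.
x=-0.59: |R|=0.5766
x=-2: |R|=0.1429
x=-10: |R|=0.3043
x=-100: |R|=0.4778
θ=2/3≥1/2 ⇒ |1+1/3x|<|1−2/3x| ∀x<0 ⇒ stable on all of ℝ⁻.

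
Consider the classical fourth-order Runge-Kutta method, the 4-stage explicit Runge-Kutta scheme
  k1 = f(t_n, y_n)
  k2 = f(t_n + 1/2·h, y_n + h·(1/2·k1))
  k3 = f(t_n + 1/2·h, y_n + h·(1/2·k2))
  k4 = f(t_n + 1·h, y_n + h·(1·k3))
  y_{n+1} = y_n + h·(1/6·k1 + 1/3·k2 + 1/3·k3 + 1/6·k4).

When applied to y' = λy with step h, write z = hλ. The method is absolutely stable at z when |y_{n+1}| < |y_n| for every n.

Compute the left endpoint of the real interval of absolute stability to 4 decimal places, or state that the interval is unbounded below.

Set f=λy, z=hλ:
  order 4, 4-stage ⇒ R(z)=1+z+z^2/2+z^3/6+z^4/24
  (e.g. R(-0.41)=0.66374, |R|=0.66374)

Need |R(x)|<1, x<0.
x=-0.41: |R|=0.6637
|R(-2.43)|=0.5838 |R(-2.01)|=0.3367 |R(-1.84)|=0.2921
Bisect:
  x_lo=-3.1084 |R|=1.6069  x_hi=-0.0556 |R|=0.9459
  mid=-1.58198 |R|=0.27046 →hi
  mid=-2.34519 |R|=0.51542 →hi
  mid=-2.72679 |R|=0.91533 →hi
  mid=-2.91760 |R|=1.21850 →lo
  mid=-2.82220 |R|=1.05708 →lo
  mid=-2.77449 |R|=0.98384 →hi
  mid=-2.79835 |R|=1.01986 →lo
  mid=-2.78642 |R|=1.00170 →lo
  mid=-2.78046 |R|=0.99273 →hi
  ...
  [-2.78530,-2.78512] ⇒ x*=-2.7853
So |R|<1 on (-2.7853, 0).

left endpoint -2.7853.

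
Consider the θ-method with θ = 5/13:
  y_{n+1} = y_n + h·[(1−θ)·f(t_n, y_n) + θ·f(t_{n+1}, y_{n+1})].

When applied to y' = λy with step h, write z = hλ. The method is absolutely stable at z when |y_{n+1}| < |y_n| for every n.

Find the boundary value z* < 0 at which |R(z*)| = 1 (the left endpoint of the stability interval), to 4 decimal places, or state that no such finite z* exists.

With y'=λy (z=hλ):
  y_{n+1} = y_n + z·[8/13·y_n + 5/13·y_{n+1}] ⇒ (1 − 5/13z)y_{n+1} = (1 + 8/13z)y_n
  so R(z) = (1 + 8/13z)/(1 − 5/13z).

Find x<0 with |R(x)|<1.
x=-1.44: |R|=0.0733
R=−1: 1+8/13x = −1+5/13x ⇒ -3/13x=2 ⇒ x=2/(-3/13)=-8.6667
Confirm numerically:
  x=-8.488: |R|=0.99033 <1
  x=-6.595: |R|=0.86482 <1
  x=-5.791: |R|=0.79437 <1
  x=-9.188: |R|=1.02654 >1
  x=-9.174: |R|=1.02585 >1
  x=-8.978: |R|=1.01613 >1
Interval (-8.6667, 0).

left endpoint -8.6667.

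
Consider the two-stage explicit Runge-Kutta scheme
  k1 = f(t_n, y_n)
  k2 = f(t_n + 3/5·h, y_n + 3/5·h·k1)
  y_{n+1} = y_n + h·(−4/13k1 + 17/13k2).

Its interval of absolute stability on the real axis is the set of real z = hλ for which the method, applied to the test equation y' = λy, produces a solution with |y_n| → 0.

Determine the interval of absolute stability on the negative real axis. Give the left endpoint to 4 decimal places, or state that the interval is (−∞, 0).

z∈(-1.2745,0).

Test eqn y'=λy, z=hλ:
  k1=λy_n ⇒ h·k1=z·y_n;  k2=λ(1+3/5z)y_n ⇒ h·k2=z(1+3/5z)y_n
  y_{n+1}/y_n = 1 − 4/13z + 17/13z(1+3/5z) = 1 + z + 51/65z²
  Hence R(z) = 1 + z + 51/65z².

Find x<0 with |R(x)|<1.
x=-0.55: |R|=0.6873
R=1: x+51/65x²=0 ⇒ x=−65/51=-1.2745; min R=1−1/(4·51/65)=0.6814>−1
Confirm numerically:
  x=-1.008: |R|=0.78922 <1
  x=-0.848: |R|=0.71622 <1
  x=-0.516: |R|=0.69291 <1
  x=-1.752: |R|=1.65638 >1
  x=-1.357: |R|=1.08783 >1
Stable set (-1.2745, 0).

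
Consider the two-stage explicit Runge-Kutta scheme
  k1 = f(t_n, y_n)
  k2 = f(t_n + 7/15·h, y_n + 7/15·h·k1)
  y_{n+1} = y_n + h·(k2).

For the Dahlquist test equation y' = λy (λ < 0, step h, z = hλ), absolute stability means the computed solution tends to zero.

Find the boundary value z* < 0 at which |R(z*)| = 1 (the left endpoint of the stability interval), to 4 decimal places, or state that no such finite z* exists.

left endpoint -2.1429.

On y'=λy, z=hλ:
  k1=λy_n ⇒ h·k1=z·y_n;  k2=λ(1+7/15z)y_n ⇒ h·k2=z(1+7/15z)y_n
  y_{n+1}/y_n = 1 + z(1+7/15z) = 1 + z + 7/15z²
  ⇒ R(z) = 1 + z + 7/15z².

Boundary: |R(x)|=1, x<0.
x=-1.6: |R|=0.5947
R=1: x+7/15x²=0 ⇒ x=−15/7=-2.1429; min R=1−1/(4·7/15)=0.4643>−1
Confirm numerically:
  x=-2.100: |R|=0.95800 <1
  x=-1.983: |R|=0.85207 <1
  x=-1.489: |R|=0.54566 <1
  x=-0.884: |R|=0.48068 <1
  x=-2.483: |R|=1.39413 >1
  x=-2.404: |R|=1.29297 >1
  x=-2.301: |R|=1.16981 >1
So |R|<1 on (-2.1429, 0).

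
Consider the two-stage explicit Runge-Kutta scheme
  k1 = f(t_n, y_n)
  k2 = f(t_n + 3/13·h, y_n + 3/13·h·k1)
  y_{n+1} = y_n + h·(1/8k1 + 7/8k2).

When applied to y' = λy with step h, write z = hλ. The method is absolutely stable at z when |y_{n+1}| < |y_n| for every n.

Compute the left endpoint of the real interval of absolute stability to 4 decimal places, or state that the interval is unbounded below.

Test eqn y'=λy, z=hλ:
  k1=λy_n ⇒ h·k1=z·y_n;  k2=λ(1+3/13z)y_n ⇒ h·k2=z(1+3/13z)y_n
  y_{n+1}/y_n = 1 + 1/8z + 7/8z(1+3/13z) = 1 + z + 21/104z²
  Hence R(z) = 1 + z + 21/104z².

Need |R(x)|<1, x<0.
x=-1.03: |R|=0.1842
R=1: x+21/104x²=0 ⇒ x=−104/21=-4.9524; min R=1−1/(4·21/104)=-0.2381>−1
Confirm numerically:
  x=-3.046: |R|=0.17253 <1
  x=-2.735: |R|=0.22457 <1
  x=-2.712: |R|=0.22687 <1
  x=-2.412: |R|=0.23726 <1
  x=-5.326: |R|=1.40181 >1
  x=-5.088: |R|=1.13933 >1
  x=-5.079: |R|=1.12986 >1
Stable set (-4.9524, 0).

z* = -4.9524.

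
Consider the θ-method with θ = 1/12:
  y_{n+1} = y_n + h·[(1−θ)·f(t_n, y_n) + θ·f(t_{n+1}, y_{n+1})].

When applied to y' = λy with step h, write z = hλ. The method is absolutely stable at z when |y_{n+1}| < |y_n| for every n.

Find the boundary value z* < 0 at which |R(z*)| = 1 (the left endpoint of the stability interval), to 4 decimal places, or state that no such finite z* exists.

z* = -2.4000.

Test eqn y'=λy, z=hλ:
  y_{n+1} = y_n + z·[11/12·y_n + 1/12·y_{n+1}] ⇒ (1 − 1/12z)y_{n+1} = (1 + 11/12z)y_n
  R(z) = (1 + 11/12z)/(1 − 1/12z).

Boundary: |R(x)|=1, x<0.
x=-1.23: |R|=0.1156
R=−1: 1+11/12x = −1+1/12x ⇒ -5/6x=2 ⇒ x=2/(-5/6)=-2.4000
Confirm numerically:
  x=-1.899: |R|=0.63954 <1
  x=-1.402: |R|=0.25534 <1
  x=-1.301: |R|=0.17375 <1
  x=-2.947: |R|=1.36596 >1
  x=-2.676: |R|=1.18806 >1
So |R|<1 on (-2.4000, 0).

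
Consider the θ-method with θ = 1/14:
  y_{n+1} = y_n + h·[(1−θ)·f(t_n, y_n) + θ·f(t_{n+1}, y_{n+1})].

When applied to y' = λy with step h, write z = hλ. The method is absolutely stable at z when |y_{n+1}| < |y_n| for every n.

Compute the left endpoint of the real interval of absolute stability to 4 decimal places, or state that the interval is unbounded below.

Set f=λy, z=hλ:
  y_{n+1} = y_n + z·[13/14·y_n + 1/14·y_{n+1}] ⇒ (1 − 1/14z)y_{n+1} = (1 + 13/14z)y_n
  ⇒ R(z) = (1 + 13/14z)/(1 − 1/14z).

Solve |R(x)|<1 on ℝ⁻.
x=-0.72: |R|=0.3152
R=−1: 1+13/14x = −1+1/14x ⇒ -6/7x=2 ⇒ x=2/(-6/7)=-2.3333
Confirm numerically:
  x=-2.272: |R|=0.95477 <1
  x=-2.246: |R|=0.93549 <1
  x=-1.348: |R|=0.22961 <1
  x=-2.687: |R|=1.25433 >1
  x=-2.411: |R|=1.05679 >1
  x=-2.362: |R|=1.02102 >1
So |R|<1 on (-2.3333, 0).

z* = -2.3333.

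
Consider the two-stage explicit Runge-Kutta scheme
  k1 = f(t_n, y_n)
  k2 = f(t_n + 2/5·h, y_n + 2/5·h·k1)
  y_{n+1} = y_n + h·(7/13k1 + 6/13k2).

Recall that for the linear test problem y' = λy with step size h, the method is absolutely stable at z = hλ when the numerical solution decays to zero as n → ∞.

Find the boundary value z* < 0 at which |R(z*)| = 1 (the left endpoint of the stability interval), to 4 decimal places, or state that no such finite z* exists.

On y'=λy, z=hλ:
  k1=λy_n ⇒ h·k1=z·y_n;  k2=λ(1+2/5z)y_n ⇒ h·k2=z(1+2/5z)y_n
  y_{n+1}/y_n = 1 + 7/13z + 6/13z(1+2/5z) = 1 + z + 12/65z²
  Hence R(z) = 1 + z + 12/65z².

Need |R(x)|<1, x<0.
x=-0.88: |R|=0.2630
R=1: x+12/65x²=0 ⇒ x=−65/12=-5.4167; min R=1−1/(4·12/65)=-0.3542>−1
Confirm numerically:
  x=-4.458: |R|=0.21100 <1
  x=-2.985: |R|=0.34004 <1
  x=-2.268: |R|=0.31837 <1
  x=-5.741: |R|=1.34375 >1
  x=-5.711: |R|=1.31033 >1
  x=-5.661: |R|=1.25535 >1
So |R|<1 on (-5.4167, 0).

left endpoint -5.4167.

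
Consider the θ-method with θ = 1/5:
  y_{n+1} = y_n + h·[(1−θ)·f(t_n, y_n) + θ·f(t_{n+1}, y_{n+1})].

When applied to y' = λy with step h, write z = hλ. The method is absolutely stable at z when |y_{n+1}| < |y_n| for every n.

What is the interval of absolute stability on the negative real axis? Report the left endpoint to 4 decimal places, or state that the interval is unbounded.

(-3.3333, 0).

On y'=λy, z=hλ:
  y_{n+1} = y_n + z·[4/5·y_n + 1/5·y_{n+1}] ⇒ (1 − 1/5z)y_{n+1} = (1 + 4/5z)y_n
  Hence R(z) = (1 + 4/5z)/(1 − 1/5z).

Need |R(x)|<1, x<0.
x=-0.95: |R|=0.2017
R=−1: 1+4/5x = −1+1/5x ⇒ -3/5x=2 ⇒ x=2/(-3/5)=-3.3333
Confirm numerically:
  x=-3.270: |R|=0.97703 <1
  x=-2.719: |R|=0.76124 <1
  x=-2.408: |R|=0.62527 <1
  x=-1.847: |R|=0.34877 <1
  x=-3.916: |R|=1.19605 >1
  x=-3.696: |R|=1.12511 >1
  x=-3.617: |R|=1.09876 >1
Stable set (-3.3333, 0).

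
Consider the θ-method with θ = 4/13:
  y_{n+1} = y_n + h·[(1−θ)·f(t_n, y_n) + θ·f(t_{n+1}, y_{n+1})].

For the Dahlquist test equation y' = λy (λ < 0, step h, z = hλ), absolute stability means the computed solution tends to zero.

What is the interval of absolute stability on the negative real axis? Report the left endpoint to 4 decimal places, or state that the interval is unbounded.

Test eqn y'=λy, z=hλ:
  y_{n+1} = y_n + z·[9/13·y_n + 4/13·y_{n+1}] ⇒ (1 − 4/13z)y_{n+1} = (1 + 9/13z)y_n
  R(z) = (1 + 9/13z)/(1 − 4/13z).

Solve |R(x)|<1 on ℝ⁻.
x=-1.56: |R|=0.0541
R=−1: 1+9/13x = −1+4/13x ⇒ -5/13x=2 ⇒ x=2/(-5/13)=-5.2000
Confirm numerically:
  x=-3.808: |R|=0.75347 <1
  x=-3.662: |R|=0.72186 <1
  x=-3.415: |R|=0.66523 <1
  x=-3.305: |R|=0.63863 <1
  x=-5.670: |R|=1.06586 >1
  x=-5.587: |R|=1.05474 >1
  x=-5.302: |R|=1.01491 >1
Stable set (-5.2000, 0).

(-5.2000, 0).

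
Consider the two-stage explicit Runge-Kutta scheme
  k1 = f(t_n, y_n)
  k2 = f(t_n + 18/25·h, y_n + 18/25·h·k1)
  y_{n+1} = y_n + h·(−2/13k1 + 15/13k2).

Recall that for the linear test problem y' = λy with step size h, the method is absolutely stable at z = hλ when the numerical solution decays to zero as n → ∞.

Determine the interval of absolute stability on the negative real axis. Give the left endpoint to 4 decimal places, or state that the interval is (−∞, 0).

(-1.2037, 0).

With y'=λy (z=hλ):
  k1=λy_n ⇒ h·k1=z·y_n;  k2=λ(1+18/25z)y_n ⇒ h·k2=z(1+18/25z)y_n
  y_{n+1}/y_n = 1 − 2/13z + 15/13z(1+18/25z) = 1 + z + 54/65z²
  so R(z) = 1 + z + 54/65z².

Find x<0 with |R(x)|<1.
x=-1.06: |R|=0.8735
R=1: x+54/65x²=0 ⇒ x=−65/54=-1.2037; min R=1−1/(4·54/65)=0.6991>−1
Confirm numerically:
  x=-1.142: |R|=0.94146 <1
  x=-0.993: |R|=0.82618 <1
  x=-0.585: |R|=0.69931 <1
  x=-0.565: |R|=0.70020 <1
  x=-1.782: |R|=1.85613 >1
  x=-1.449: |R|=1.29528 >1
Stable set (-1.2037, 0).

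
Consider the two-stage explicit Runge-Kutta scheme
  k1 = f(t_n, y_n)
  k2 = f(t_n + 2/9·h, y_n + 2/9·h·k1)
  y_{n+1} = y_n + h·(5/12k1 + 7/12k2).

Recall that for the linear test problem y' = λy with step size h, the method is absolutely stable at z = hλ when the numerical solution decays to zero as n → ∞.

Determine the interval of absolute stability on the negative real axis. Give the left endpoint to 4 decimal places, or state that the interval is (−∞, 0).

Set f=λy, z=hλ:
  k1=λy_n ⇒ h·k1=z·y_n;  k2=λ(1+2/9z)y_n ⇒ h·k2=z(1+2/9z)y_n
  y_{n+1}/y_n = 1 + 5/12z + 7/12z(1+2/9z) = 1 + z + 7/54z²
  Hence R(z) = 1 + z + 7/54z².

Solve |R(x)|<1 on ℝ⁻.
x=-0.96: |R|=0.1595
R=1: x+7/54x²=0 ⇒ x=−54/7=-7.7143; min R=1−1/(4·7/54)=-0.9286>−1
Confirm numerically:
  x=-5.976: |R|=0.34659 <1
  x=-5.687: |R|=0.49452 <1
  x=-4.193: |R|=0.91395 <1
  x=-3.090: |R|=0.85228 <1
  x=-8.102: |R|=1.40720 >1
  x=-8.013: |R|=1.31028 >1
So |R|<1 on (-7.7143, 0).

(-7.7143, 0).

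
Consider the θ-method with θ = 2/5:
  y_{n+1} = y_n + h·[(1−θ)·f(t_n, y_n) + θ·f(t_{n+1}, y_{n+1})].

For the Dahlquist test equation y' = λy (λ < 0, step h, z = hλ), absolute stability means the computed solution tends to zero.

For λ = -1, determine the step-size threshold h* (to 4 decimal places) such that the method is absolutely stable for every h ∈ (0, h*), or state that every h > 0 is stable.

(-10.0000,0); λ=-1 ⇒ h* = (10)/1 = 10.0000.

On y'=λy, z=hλ:
  y_{n+1} = y_n + z·[3/5·y_n + 2/5·y_{n+1}] ⇒ (1 − 2/5z)y_{n+1} = (1 + 3/5z)y_n
  Hence R(z) = (1 + 3/5z)/(1 − 2/5z).

Need |R(x)|<1, x<0.
x=-1.6: |R|=0.0244
R=−1: 1+3/5x = −1+2/5x ⇒ -1/5x=2 ⇒ x=2/(-1/5)=-10.0000
Confirm numerically:
  x=-7.944: |R|=0.90157 <1
  x=-6.916: |R|=0.83624 <1
  x=-5.505: |R|=0.71924 <1
  x=-4.318: |R|=0.58331 <1
  x=-10.519: |R|=1.01993 >1
  x=-10.414: |R|=1.01603 >1
Interval (-10.0000, 0).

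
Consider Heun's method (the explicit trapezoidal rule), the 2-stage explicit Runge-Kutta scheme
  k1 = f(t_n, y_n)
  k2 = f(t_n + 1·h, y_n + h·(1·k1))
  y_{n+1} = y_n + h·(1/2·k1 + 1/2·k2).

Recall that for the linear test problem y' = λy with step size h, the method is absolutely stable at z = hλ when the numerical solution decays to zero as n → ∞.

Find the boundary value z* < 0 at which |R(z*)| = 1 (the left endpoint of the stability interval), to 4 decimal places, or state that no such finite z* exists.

Set f=λy, z=hλ:
  order 2, 2-stage ⇒ R(z)=1+z+z^2/2
  (e.g. R(-0.6)=0.58000, |R|=0.58000)

Solve |R(x)|<1 on ℝ⁻.
x=-0.6: |R|=0.5800
|R(-2.29)|=1.3321 |R(-1.83)|=0.8445 |R(-0.52)|=0.6152
Bisect:
  x_lo=-2.8927 |R|=2.2912  x_hi=-0.2895 |R|=0.7524
  mid=-1.59113 |R|=0.67472 →hi
  mid=-2.24192 |R|=1.27119 →lo
  mid=-1.91653 |R|=0.92001 →hi
  mid=-2.07922 |R|=1.08236 →lo
  mid=-1.99788 |R|=0.99788 →hi
  mid=-2.03855 |R|=1.03929 →lo
  mid=-2.01821 |R|=1.01838 →lo
  ...
  [-2.00010,-1.99994] ⇒ x*=-2.0000
Interval (-2.0000, 0).

left endpoint -2.0000.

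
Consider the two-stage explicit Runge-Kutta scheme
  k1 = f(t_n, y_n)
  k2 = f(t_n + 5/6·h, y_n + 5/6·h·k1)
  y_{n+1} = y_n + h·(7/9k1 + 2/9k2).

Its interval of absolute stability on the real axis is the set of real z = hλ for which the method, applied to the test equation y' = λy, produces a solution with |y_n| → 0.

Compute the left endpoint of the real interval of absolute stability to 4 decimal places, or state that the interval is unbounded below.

With y'=λy (z=hλ):
  k1=λy_n ⇒ h·k1=z·y_n;  k2=λ(1+5/6z)y_n ⇒ h·k2=z(1+5/6z)y_n
  y_{n+1}/y_n = 1 + 7/9z + 2/9z(1+5/6z) = 1 + z + 5/27z²
  R(z) = 1 + z + 5/27z².

Boundary: |R(x)|=1, x<0.
x=-1.25: |R|=0.0394
R=1: x+5/27x²=0 ⇒ x=−27/5=-5.4000; min R=1−1/(4·5/27)=-0.3500>−1
Confirm numerically:
  x=-3.712: |R|=0.16034 <1
  x=-3.343: |R|=0.27344 <1
  x=-2.817: |R|=0.34746 <1
  x=-2.729: |R|=0.34984 <1
  x=-5.994: |R|=1.65934 >1
  x=-5.766: |R|=1.39081 >1
Stable set (-5.4000, 0).

left endpoint -5.4000.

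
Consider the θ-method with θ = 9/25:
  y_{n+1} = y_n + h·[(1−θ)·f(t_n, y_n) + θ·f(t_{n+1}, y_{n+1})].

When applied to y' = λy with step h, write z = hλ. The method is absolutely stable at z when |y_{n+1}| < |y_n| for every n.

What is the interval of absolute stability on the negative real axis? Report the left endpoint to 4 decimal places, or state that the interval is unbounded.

(-7.1429, 0).

On y'=λy, z=hλ:
  y_{n+1} = y_n + z·[16/25·y_n + 9/25·y_{n+1}] ⇒ (1 − 9/25z)y_{n+1} = (1 + 16/25z)y_n
  Hence R(z) = (1 + 16/25z)/(1 − 9/25z).

Need |R(x)|<1, x<0.
x=-0.76: |R|=0.4033
R=−1: 1+16/25x = −1+9/25x ⇒ -7/25x=2 ⇒ x=2/(-7/25)=-7.1429
Confirm numerically:
  x=-5.838: |R|=0.88221 <1
  x=-5.510: |R|=0.84676 <1
  x=-3.761: |R|=0.59773 <1
  x=-7.536: |R|=1.02965 >1
  x=-7.273: |R|=1.01007 >1
So |R|<1 on (-7.1429, 0).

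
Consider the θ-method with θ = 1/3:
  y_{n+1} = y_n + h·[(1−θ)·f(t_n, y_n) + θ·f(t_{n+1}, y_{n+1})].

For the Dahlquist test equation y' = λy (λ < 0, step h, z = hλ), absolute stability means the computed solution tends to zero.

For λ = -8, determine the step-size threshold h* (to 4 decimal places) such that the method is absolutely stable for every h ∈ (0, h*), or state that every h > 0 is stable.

Set f=λy, z=hλ:
  y_{n+1} = y_n + z·[2/3·y_n + 1/3·y_{n+1}] ⇒ (1 − 1/3z)y_{n+1} = (1 + 2/3z)y_n
  Hence R(z) = (1 + 2/3z)/(1 − 1/3z).

Find x<0 with |R(x)|<1.
x=-0.3: |R|=0.7273
R=−1: 1+2/3x = −1+1/3x ⇒ -1/3x=2 ⇒ x=2/(-1/3)=-6.0000
Confirm numerically:
  x=-4.348: |R|=0.77518 <1
  x=-3.324: |R|=0.57685 <1
  x=-2.587: |R|=0.38912 <1
  x=-2.437: |R|=0.34468 <1
  x=-6.291: |R|=1.03132 >1
  x=-6.289: |R|=1.03111 >1
  x=-6.228: |R|=1.02471 >1
Interval (-6.0000, 0).

(-6.0000,0); λ=-8 ⇒ h* = (6)/8 = 0.7500.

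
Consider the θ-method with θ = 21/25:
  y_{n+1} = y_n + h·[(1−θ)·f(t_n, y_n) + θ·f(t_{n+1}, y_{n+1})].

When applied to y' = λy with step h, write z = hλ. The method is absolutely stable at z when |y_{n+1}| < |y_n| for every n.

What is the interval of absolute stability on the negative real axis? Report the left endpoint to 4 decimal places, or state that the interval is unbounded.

Test eqn y'=λy, z=hλ:
  y_{n+1} = y_n + z·[4/25·y_n + 21/25·y_{n+1}] ⇒ (1 − 21/25z)y_{n+1} = (1 + 4/25z)y_n
  so R(z) = (1 + 4/25z)/(1 − 21/25z).

Boundary: |R(x)|=1, x<0.
x=-0.56: |R|=0.6192
x=-2: |R|=0.2537
x=-10: |R|=0.0638
x=-100: |R|=0.1765
θ=21/25≥1/2 ⇒ |1+4/25x|<|1−21/25x| ∀x<0 ⇒ interval (−∞,0).

interval (−∞, 0).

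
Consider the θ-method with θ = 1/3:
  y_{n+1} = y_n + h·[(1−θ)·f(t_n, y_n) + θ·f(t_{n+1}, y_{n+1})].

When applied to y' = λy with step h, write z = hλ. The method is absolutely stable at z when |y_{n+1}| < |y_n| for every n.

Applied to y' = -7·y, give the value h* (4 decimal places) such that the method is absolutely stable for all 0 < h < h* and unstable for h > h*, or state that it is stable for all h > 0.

(-6.0000,0); λ=-7 ⇒ h* = (6)/7 = 0.8571.

Set f=λy, z=hλ:
  y_{n+1} = y_n + z·[2/3·y_n + 1/3·y_{n+1}] ⇒ (1 − 1/3z)y_{n+1} = (1 + 2/3z)y_n
  Hence R(z) = (1 + 2/3z)/(1 − 1/3z).

Solve |R(x)|<1 on ℝ⁻.
x=-0.73: |R|=0.4129
R=−1: 1+2/3x = −1+1/3x ⇒ -1/3x=2 ⇒ x=2/(-1/3)=-6.0000
Confirm numerically:
  x=-5.007: |R|=0.87598 <1
  x=-2.827: |R|=0.45547 <1
  x=-2.656: |R|=0.40877 <1
  x=-6.569: |R|=1.05946 >1
  x=-6.513: |R|=1.05393 >1
  x=-6.501: |R|=1.05273 >1
Interval (-6.0000, 0).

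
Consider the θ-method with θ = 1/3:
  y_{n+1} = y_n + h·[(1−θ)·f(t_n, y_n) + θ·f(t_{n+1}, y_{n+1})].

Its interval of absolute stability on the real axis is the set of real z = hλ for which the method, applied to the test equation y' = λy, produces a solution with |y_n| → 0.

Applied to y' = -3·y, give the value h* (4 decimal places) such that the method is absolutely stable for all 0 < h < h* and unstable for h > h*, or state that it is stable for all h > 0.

(-6.0000,0); λ=-3 ⇒ h* = (6)/3 = 2.0000.

Set f=λy, z=hλ:
  y_{n+1} = y_n + z·[2/3·y_n + 1/3·y_{n+1}] ⇒ (1 − 1/3z)y_{n+1} = (1 + 2/3z)y_n
  R(z) = (1 + 2/3z)/(1 − 1/3z).

Need |R(x)|<1, x<0.
x=-1.04: |R|=0.2277
R=−1: 1+2/3x = −1+1/3x ⇒ -1/3x=2 ⇒ x=2/(-1/3)=-6.0000
Confirm numerically:
  x=-4.786: |R|=0.84408 <1
  x=-4.632: |R|=0.82075 <1
  x=-4.439: |R|=0.79016 <1
  x=-4.039: |R|=0.72141 <1
  x=-6.398: |R|=1.04235 >1
  x=-6.355: |R|=1.03795 >1
Interval (-6.0000, 0).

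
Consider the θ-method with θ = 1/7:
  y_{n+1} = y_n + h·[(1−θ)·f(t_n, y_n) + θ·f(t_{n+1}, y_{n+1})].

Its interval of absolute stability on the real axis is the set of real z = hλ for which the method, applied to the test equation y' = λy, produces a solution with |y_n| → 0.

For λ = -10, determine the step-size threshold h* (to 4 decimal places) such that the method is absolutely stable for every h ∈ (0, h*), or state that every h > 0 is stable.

(-2.8000,0); λ=-10 ⇒ h* = (14/5)/10 = 0.2800.

With y'=λy (z=hλ):
  y_{n+1} = y_n + z·[6/7·y_n + 1/7·y_{n+1}] ⇒ (1 − 1/7z)y_{n+1} = (1 + 6/7z)y_n
  Hence R(z) = (1 + 6/7z)/(1 − 1/7z).

Boundary: |R(x)|=1, x<0.
x=-0.92: |R|=0.1869
R=−1: 1+6/7x = −1+1/7x ⇒ -5/7x=2 ⇒ x=2/(-5/7)=-2.8000
Confirm numerically:
  x=-2.494: |R|=0.83885 <1
  x=-2.288: |R|=0.72438 <1
  x=-3.344: |R|=1.26295 >1
  x=-3.088: |R|=1.14274 >1
  x=-3.083: |R|=1.14034 >1
Stable set (-2.8000, 0).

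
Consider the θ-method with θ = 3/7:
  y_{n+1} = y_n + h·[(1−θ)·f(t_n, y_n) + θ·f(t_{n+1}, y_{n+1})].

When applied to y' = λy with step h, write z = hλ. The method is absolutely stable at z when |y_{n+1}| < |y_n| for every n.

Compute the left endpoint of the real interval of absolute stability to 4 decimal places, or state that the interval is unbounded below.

With y'=λy (z=hλ):
  y_{n+1} = y_n + z·[4/7·y_n + 3/7·y_{n+1}] ⇒ (1 − 3/7z)y_{n+1} = (1 + 4/7z)y_n
  R(z) = (1 + 4/7z)/(1 − 3/7z).

Solve |R(x)|<1 on ℝ⁻.
x=-0.97: |R|=0.3148
R=−1: 1+4/7x = −1+3/7x ⇒ -1/7x=2 ⇒ x=2/(-1/7)=-14.0000
Confirm numerically:
  x=-12.440: |R|=0.96480 <1
  x=-11.699: |R|=0.94534 <1
  x=-5.882: |R|=0.67062 <1
  x=-14.594: |R|=1.01170 >1
  x=-14.336: |R|=1.00672 >1
  x=-14.128: |R|=1.00259 >1
Interval (-14.0000, 0).

z* = -14.0000.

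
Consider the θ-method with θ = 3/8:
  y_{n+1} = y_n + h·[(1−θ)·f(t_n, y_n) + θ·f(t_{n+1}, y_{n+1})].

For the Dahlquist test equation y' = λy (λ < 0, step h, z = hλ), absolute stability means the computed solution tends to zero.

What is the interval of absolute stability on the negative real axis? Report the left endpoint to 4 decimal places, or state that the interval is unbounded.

With y'=λy (z=hλ):
  y_{n+1} = y_n + z·[5/8·y_n + 3/8·y_{n+1}] ⇒ (1 − 3/8z)y_{n+1} = (1 + 5/8z)y_n
  ⇒ R(z) = (1 + 5/8z)/(1 − 3/8z).

Boundary: |R(x)|=1, x<0.
x=-1.63: |R|=0.0116
R=−1: 1+5/8x = −1+3/8x ⇒ -1/4x=2 ⇒ x=2/(-1/4)=-8.0000
Confirm numerically:
  x=-7.563: |R|=0.97152 <1
  x=-5.835: |R|=0.83023 <1
  x=-4.585: |R|=0.68605 <1
  x=-8.448: |R|=1.02687 >1
  x=-8.174: |R|=1.01070 >1
Interval (-8.0000, 0).

z∈(-8.0000,0).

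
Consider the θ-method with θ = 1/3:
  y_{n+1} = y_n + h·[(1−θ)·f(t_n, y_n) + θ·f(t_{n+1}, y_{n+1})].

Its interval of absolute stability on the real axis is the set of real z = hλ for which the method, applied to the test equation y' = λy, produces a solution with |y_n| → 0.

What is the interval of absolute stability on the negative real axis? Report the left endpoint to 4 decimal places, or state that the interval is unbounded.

(-6.0000, 0).

On y'=λy, z=hλ:
  y_{n+1} = y_n + z·[2/3·y_n + 1/3·y_{n+1}] ⇒ (1 − 1/3z)y_{n+1} = (1 + 2/3z)y_n
  R(z) = (1 + 2/3z)/(1 − 1/3z).

Find x<0 with |R(x)|<1.
x=-0.59: |R|=0.5070
R=−1: 1+2/3x = −1+1/3x ⇒ -1/3x=2 ⇒ x=2/(-1/3)=-6.0000
Confirm numerically:
  x=-5.764: |R|=0.97307 <1
  x=-3.840: |R|=0.68421 <1
  x=-3.588: |R|=0.63388 <1
  x=-2.987: |R|=0.49674 <1
  x=-6.491: |R|=1.05173 >1
  x=-6.402: |R|=1.04276 >1
  x=-6.207: |R|=1.02248 >1
Interval (-6.0000, 0).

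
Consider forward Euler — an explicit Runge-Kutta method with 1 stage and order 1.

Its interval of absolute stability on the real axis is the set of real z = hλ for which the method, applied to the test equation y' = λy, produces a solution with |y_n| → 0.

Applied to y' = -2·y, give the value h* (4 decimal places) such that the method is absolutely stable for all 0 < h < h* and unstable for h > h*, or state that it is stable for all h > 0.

(-2.0000,0); λ=-2 ⇒ h* = 1.0000.

Set f=λy, z=hλ:
  order 1, 1-stage ⇒ R(z)=1+z
  (e.g. R(-1.13)=-0.13000, |R|=0.13000)

Boundary: |R(x)|=1, x<0.
x=-1.13: |R|=0.1300
|R(-2.06)|=1.0600 |R(-1.58)|=0.5800 |R(-0.72)|=0.2800
Bisect:
  x_lo=-2.6467 |R|=1.6467  x_hi=-0.1926 |R|=0.8074
  mid=-1.41964 |R|=0.41964 →hi
  mid=-2.03317 |R|=1.03317 →lo
  mid=-1.72641 |R|=0.72641 →hi
  mid=-1.87979 |R|=0.87979 →hi
  mid=-1.95648 |R|=0.95648 →hi
  mid=-1.99483 |R|=0.99483 →hi
  mid=-2.01400 |R|=1.01400 →lo
  mid=-2.00441 |R|=1.00441 →lo
  ...
  [-2.00007,-1.99992] ⇒ x*=-2.0000
Interval (-2.0000, 0).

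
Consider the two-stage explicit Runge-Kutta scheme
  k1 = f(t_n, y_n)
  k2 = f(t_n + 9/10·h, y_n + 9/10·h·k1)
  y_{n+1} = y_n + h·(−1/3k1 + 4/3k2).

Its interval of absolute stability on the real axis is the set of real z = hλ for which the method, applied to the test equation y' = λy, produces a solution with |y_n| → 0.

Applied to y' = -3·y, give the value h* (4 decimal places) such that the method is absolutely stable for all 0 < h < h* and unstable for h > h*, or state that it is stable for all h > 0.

With y'=λy (z=hλ):
  k1=λy_n ⇒ h·k1=z·y_n;  k2=λ(1+9/10z)y_n ⇒ h·k2=z(1+9/10z)y_n
  y_{n+1}/y_n = 1 − 1/3z + 4/3z(1+9/10z) = 1 + z + 6/5z²
  Hence R(z) = 1 + z + 6/5z².

Need |R(x)|<1, x<0.
x=-1.18: |R|=1.4909
R=1: x+6/5x²=0 ⇒ x=−5/6=-0.8333; min R=1−1/(4·6/5)=0.7917>−1
Confirm numerically:
  x=-0.572: |R|=0.82062 <1
  x=-0.566: |R|=0.81843 <1
  x=-0.519: |R|=0.80423 <1
  x=-1.290: |R|=1.70692 >1
  x=-1.147: |R|=1.43173 >1
Stable set (-0.8333, 0).

(-0.8333,0); λ=-3 ⇒ h* = (5/6)/3 = 0.2778.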